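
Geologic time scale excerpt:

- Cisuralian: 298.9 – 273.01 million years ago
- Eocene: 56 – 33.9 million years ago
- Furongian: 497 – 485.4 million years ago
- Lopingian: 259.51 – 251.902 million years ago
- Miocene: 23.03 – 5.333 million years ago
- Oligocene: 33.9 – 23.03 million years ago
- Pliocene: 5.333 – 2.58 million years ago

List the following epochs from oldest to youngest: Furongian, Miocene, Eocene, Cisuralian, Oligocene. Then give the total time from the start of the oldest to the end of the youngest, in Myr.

Start ages (Ma): Furongian 497, Cisuralian 298.9, Eocene 56, Oligocene 33.9, Miocene 23.03.
Ordered oldest to youngest: Furongian, Cisuralian, Eocene, Oligocene, Miocene.
Span = 497 − 5.333 = 491.667 Myr.

Furongian → Cisuralian → Eocene → Oligocene → Miocene; total span 491.667 Myr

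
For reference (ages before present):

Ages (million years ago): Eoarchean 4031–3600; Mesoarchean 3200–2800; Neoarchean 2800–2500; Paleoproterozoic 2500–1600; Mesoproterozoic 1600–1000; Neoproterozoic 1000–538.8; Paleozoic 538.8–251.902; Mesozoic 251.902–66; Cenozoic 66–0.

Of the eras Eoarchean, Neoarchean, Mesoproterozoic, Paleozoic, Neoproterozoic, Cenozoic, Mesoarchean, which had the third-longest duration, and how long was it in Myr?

Eoarchean, 431 million years

Durations: Eoarchean 431; Neoarchean 300; Mesoproterozoic 600; Paleozoic 286.898; Neoproterozoic 461.2; Cenozoic 66; Mesoarchean 400 Myr.
Sorted longest-first: Mesoproterozoic (600), Neoproterozoic (461.2), Eoarchean (431), Mesoarchean (400), Neoarchean (300), Paleozoic (286.898), Cenozoic (66).
The third longest is Eoarchean at 431 Myr.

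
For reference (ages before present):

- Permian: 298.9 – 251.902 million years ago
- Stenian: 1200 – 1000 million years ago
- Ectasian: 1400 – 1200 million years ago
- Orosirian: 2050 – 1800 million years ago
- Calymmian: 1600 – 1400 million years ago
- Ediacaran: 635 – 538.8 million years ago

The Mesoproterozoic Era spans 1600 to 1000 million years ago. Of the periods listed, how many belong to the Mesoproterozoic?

Periods inside 1600–1000 Ma: Calymmian, Ectasian, Stenian — 3 in total.

3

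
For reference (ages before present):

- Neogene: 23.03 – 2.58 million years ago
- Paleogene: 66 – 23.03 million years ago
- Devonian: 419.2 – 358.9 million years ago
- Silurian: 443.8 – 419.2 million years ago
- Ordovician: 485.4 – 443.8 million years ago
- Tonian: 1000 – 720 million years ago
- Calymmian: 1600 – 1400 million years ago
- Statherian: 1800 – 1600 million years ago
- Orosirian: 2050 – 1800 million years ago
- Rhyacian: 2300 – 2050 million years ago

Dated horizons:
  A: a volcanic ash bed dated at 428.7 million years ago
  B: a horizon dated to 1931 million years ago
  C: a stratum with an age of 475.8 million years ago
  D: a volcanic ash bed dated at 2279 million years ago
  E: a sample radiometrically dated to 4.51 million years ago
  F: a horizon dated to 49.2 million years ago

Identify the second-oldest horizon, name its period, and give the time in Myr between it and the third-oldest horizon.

B, in the Orosirian; 1455.2 million years to C

Larger Ma means older, so oldest first: D 2279 > B 1931 > C 475.8 > A 428.7 > F 49.2 > E 4.51.
Counting 2 along gives B (1931 Ma); the excerpt puts that inside the Orosirian, 2050–1800 Ma.
Next in line is C (475.8 Ma), and 1931 − 475.8 = 1455.2 Myr.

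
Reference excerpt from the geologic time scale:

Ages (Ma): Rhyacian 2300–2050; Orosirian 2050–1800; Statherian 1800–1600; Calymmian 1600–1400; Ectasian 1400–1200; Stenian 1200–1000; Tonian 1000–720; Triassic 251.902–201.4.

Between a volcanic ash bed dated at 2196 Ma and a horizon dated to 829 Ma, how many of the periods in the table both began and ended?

5

2196 Ma sits inside the Rhyacian (2300–2050) and 829 Ma inside the Tonian (1000–720); neither of those is wholly between the two dates.
The listed periods lying completely between them are Orosirian, Statherian, Calymmian, Ectasian, Stenian — 5 in all.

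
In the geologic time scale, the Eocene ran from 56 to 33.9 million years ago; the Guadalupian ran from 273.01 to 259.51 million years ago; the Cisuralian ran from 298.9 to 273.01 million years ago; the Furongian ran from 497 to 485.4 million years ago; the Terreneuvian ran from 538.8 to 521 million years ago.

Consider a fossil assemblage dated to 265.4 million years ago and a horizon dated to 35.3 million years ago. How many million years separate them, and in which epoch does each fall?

230.1 million years apart; the first in the Guadalupian, the second in the Eocene

Elapsed time: 265.4 − 35.3 = 230.1 Myr.
265.4 Ma lies within 273.01–259.51 Ma: Guadalupian.
35.3 Ma lies within 56–33.9 Ma: Eocene.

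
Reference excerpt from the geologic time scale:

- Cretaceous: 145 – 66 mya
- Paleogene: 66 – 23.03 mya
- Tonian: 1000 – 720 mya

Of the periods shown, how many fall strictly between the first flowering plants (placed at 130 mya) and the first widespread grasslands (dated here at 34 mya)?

The older date is 130 Ma and the younger is 34 Ma.
No period both begins after 130 Ma and ends before 34 Ma, so the count is 0.

0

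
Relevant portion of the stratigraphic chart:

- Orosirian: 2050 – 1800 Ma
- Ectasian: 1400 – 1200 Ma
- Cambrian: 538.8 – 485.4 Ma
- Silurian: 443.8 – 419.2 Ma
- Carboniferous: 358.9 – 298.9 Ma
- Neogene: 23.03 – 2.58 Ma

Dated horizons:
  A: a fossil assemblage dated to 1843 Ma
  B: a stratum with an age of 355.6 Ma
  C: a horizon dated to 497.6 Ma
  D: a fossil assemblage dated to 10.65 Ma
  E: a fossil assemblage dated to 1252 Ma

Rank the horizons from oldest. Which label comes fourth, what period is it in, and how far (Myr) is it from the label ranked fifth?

Larger Ma means older, so oldest first: A 1843 > E 1252 > C 497.6 > B 355.6 > D 10.65.
Counting 4 along gives B (355.6 Ma); the excerpt puts that inside the Carboniferous, 358.9–298.9 Ma.
Next in line is D (10.65 Ma), and 355.6 − 10.65 = 344.95 Myr.

B, in the Carboniferous; 344.95 million years to D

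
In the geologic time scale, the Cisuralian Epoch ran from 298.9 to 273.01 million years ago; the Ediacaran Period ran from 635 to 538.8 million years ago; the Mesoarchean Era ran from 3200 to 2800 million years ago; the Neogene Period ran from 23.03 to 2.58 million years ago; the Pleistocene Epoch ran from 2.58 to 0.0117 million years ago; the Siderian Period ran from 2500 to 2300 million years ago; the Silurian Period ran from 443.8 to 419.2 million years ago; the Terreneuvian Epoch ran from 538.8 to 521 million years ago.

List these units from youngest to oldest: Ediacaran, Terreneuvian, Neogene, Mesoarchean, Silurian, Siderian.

Sorting by start age (ascending Ma, since larger Ma = older): Neogene began 23.03, Silurian began 443.8, Terreneuvian began 538.8, Ediacaran began 635, Siderian began 2500, Mesoarchean began 3200.

Neogene → Silurian → Terreneuvian → Ediacaran → Siderian → Mesoarchean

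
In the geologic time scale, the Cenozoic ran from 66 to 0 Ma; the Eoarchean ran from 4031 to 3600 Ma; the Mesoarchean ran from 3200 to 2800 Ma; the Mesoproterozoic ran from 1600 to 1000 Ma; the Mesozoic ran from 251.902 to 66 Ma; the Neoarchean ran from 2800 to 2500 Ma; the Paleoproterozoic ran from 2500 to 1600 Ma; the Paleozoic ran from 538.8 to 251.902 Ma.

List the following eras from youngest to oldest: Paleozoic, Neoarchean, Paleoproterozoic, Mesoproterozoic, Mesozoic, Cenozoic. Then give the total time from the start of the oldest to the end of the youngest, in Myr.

Start ages (Ma): Neoarchean 2800, Paleoproterozoic 2500, Mesoproterozoic 1600, Paleozoic 538.8, Mesozoic 251.902, Cenozoic 66.
Ordered youngest to oldest: Cenozoic, Mesozoic, Paleozoic, Mesoproterozoic, Paleoproterozoic, Neoarchean.
Span = 2800 − 0 = 2800 Myr.

Cenozoic, Mesozoic, Paleozoic, Mesoproterozoic, Paleoproterozoic, Neoarchean; total span 2800 Myr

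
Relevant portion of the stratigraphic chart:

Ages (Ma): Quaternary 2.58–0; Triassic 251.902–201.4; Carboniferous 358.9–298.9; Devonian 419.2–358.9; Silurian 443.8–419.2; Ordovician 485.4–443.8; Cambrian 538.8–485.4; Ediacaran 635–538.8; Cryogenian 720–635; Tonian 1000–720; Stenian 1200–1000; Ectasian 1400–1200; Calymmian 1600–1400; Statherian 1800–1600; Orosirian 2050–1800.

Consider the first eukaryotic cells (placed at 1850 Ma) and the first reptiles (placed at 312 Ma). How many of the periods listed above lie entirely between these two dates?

11

The older date is 1850 Ma and the younger is 312 Ma.
Periods with start < 1850 and end > 312 Ma: Statherian (1800–1600), Calymmian (1600–1400), Ectasian (1400–1200), Stenian (1200–1000), Tonian (1000–720), Cryogenian (720–635), Ediacaran (635–538.8), Cambrian (538.8–485.4), Ordovician (485.4–443.8), Silurian (443.8–419.2), Devonian (419.2–358.9).
That is 11 complete periods.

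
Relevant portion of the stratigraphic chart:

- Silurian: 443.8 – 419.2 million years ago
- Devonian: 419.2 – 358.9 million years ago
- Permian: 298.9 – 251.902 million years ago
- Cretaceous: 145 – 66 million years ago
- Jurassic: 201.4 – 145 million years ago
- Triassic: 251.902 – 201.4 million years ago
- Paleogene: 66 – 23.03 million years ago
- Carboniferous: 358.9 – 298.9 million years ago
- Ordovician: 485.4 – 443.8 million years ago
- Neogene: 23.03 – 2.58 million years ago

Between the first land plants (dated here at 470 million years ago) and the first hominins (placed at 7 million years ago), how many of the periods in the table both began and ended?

The older date is 470 Ma and the younger is 7 Ma.
Periods with start < 470 and end > 7 Ma: Silurian (443.8–419.2), Devonian (419.2–358.9), Carboniferous (358.9–298.9), Permian (298.9–251.902), Triassic (251.902–201.4), Jurassic (201.4–145), Cretaceous (145–66), Paleogene (66–23.03).
That is 8 complete periods.

8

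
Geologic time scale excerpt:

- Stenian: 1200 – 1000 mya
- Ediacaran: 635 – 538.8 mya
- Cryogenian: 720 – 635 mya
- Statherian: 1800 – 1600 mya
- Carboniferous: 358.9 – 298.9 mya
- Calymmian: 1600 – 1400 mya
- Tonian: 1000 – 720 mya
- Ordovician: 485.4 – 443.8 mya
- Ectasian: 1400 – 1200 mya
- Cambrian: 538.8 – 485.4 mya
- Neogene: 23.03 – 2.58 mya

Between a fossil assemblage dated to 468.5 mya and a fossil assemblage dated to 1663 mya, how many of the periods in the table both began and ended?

7

The older date is 1663 Ma and the younger is 468.5 Ma.
Periods with start < 1663 and end > 468.5 Ma: Calymmian (1600–1400), Ectasian (1400–1200), Stenian (1200–1000), Tonian (1000–720), Cryogenian (720–635), Ediacaran (635–538.8), Cambrian (538.8–485.4).
That is 7 complete periods.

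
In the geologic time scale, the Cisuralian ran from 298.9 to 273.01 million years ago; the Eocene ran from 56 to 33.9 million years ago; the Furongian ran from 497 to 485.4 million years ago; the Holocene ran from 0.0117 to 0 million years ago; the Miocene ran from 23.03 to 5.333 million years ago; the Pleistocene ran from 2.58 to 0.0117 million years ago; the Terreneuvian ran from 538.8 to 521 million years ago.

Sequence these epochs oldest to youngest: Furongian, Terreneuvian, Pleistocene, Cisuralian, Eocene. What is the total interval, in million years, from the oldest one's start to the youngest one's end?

Terreneuvian → Furongian → Cisuralian → Eocene → Pleistocene; total span 538.7883 Myr

Start ages (Ma): Terreneuvian 538.8, Furongian 497, Cisuralian 298.9, Eocene 56, Pleistocene 2.58.
Ordered oldest to youngest: Terreneuvian, Furongian, Cisuralian, Eocene, Pleistocene.
Span = 538.8 − 0.0117 = 538.7883 Myr.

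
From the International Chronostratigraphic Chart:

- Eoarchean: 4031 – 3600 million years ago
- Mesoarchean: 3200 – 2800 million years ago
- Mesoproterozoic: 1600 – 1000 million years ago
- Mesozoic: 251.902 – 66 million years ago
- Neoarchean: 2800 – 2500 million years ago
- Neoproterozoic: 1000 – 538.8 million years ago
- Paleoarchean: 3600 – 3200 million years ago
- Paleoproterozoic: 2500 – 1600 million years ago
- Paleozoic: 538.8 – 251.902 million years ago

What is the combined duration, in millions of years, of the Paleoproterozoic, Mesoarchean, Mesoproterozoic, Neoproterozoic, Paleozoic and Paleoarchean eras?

Each duration: Paleoproterozoic = 900; Mesoarchean = 400; Mesoproterozoic = 600; Neoproterozoic = 461.2; Paleozoic = 286.898; Paleoarchean = 400.
Sum: 900 + 400 + 600 + 461.2 + 286.898 + 400 = 3048.098 Myr.

3048.098 million years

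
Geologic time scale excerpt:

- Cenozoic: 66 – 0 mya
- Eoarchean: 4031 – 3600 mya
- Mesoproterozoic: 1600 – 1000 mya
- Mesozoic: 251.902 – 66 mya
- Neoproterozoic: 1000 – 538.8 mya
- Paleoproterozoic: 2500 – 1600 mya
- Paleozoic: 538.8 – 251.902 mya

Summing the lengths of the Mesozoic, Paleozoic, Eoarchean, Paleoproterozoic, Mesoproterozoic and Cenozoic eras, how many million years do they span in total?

Duration is start − end for each: (251.902 − 66) + (538.8 − 251.902) + (4031 − 3600) + (2500 − 1600) + (1600 − 1000) + (66 − 0).
That is 185.902 + 286.898 + 431 + 900 + 600 + 66, which totals 2469.8 million years.

2469.8 million years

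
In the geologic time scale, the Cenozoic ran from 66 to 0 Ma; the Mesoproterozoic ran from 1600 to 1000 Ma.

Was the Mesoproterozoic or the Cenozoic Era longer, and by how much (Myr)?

Mesoproterozoic, by 534 million years

Mesoproterozoic: 1600 − 1000 = 600 Myr.
Cenozoic: 66 − 0 = 66 Myr.
Difference: 600 − 66 = 534 Myr, so the Mesoproterozoic was longer.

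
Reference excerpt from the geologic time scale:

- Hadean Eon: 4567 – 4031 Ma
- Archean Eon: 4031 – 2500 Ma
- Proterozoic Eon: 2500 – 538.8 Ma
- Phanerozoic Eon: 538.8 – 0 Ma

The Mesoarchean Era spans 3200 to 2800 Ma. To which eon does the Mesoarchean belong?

Archean

The Mesoarchean (3200–2800 Ma) lies entirely within 4031–2500 Ma, the Archean Eon.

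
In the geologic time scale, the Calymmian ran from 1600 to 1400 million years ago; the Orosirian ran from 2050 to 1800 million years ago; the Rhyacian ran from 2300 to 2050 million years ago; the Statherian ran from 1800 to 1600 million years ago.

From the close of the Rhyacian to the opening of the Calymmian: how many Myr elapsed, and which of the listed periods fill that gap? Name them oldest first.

The Rhyacian closes at 2050 Ma and the Calymmian opens at 1600 Ma, so the interval is 2050 − 1600 = 450 Myr.
A period fits inside if it starts at or after 2050 Ma and ends at or before 1600 Ma; oldest first that gives Orosirian, Statherian.

450 million years; Orosirian, Statherian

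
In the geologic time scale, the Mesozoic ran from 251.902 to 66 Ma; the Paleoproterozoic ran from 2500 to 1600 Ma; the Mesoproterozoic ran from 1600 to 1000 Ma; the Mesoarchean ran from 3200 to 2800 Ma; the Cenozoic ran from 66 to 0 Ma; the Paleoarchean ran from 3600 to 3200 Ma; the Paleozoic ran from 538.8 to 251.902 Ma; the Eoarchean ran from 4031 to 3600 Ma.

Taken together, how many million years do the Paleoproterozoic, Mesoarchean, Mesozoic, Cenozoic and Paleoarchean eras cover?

1951.902 million years

Each duration: Paleoproterozoic = 900; Mesoarchean = 400; Mesozoic = 185.902; Cenozoic = 66; Paleoarchean = 400.
Sum: 900 + 400 + 185.902 + 66 + 400 = 1951.902 Myr.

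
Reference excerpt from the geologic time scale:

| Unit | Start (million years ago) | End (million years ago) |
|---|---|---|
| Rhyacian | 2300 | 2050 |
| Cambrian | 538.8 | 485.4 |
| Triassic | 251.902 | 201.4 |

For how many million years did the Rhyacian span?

2300 − 2050 = 250 million years.

250 million years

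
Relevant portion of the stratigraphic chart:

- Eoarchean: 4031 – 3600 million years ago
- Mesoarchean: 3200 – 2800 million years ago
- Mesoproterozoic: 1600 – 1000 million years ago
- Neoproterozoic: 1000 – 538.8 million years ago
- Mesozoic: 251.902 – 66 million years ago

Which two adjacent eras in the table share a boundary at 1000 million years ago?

Mesoproterozoic and Neoproterozoic

The Mesoproterozoic ends at 1000 million years ago and the Neoproterozoic begins at 1000 million years ago, so they share that boundary.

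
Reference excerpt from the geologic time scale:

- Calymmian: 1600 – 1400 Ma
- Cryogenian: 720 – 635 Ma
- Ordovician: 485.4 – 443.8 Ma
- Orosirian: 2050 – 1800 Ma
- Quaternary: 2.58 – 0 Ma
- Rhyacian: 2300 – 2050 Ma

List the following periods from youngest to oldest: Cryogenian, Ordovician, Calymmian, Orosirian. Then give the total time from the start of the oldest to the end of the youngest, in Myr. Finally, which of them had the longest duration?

Ordovician → Cryogenian → Calymmian → Orosirian; total span 1606.2 Myr; longest is Orosirian

From the excerpt: Cryogenian 720–635; Ordovician 485.4–443.8; Calymmian 1600–1400; Orosirian 2050–1800 (Ma).
Larger Ma is earlier, so the oldest is Orosirian and the youngest is Ordovician; youngest to oldest: Ordovician, Cryogenian, Calymmian, Orosirian.
Oldest start 2050 minus youngest end 443.8 gives 1606.2 Myr overall.
Individual lengths (start − end): Cryogenian 85; Calymmian 200; Orosirian 250; Ordovician 41.6. The largest is Orosirian at 250 Myr.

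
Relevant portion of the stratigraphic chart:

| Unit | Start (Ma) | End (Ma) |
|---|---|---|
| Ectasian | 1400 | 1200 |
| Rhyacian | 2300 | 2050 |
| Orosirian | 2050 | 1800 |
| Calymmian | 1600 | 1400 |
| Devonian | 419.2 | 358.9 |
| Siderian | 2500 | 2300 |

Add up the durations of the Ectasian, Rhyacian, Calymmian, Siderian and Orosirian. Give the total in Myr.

1100 million years

Duration is start − end for each: (1400 − 1200) + (2300 − 2050) + (1600 − 1400) + (2500 − 2300) + (2050 − 1800).
That is 200 + 250 + 200 + 200 + 250, which totals 1100 million years.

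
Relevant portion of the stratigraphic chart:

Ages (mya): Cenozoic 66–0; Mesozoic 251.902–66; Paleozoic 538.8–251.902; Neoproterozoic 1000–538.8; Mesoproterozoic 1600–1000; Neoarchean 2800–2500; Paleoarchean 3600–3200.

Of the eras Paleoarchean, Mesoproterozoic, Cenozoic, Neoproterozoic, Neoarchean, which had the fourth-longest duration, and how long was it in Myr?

Start − end for each: Paleoarchean 3600 − 3200 = 400; Mesoproterozoic 1600 − 1000 = 600; Cenozoic 66 − 0 = 66; Neoproterozoic 1000 − 538.8 = 461.2; Neoarchean 2800 − 2500 = 300.
Ranking these from longest: Mesoproterozoic > Neoproterozoic > Paleoarchean > Neoarchean > Cenozoic.
Position 4 in that ranking is Neoarchean, which lasted 300 Myr.

Neoarchean, 300 million years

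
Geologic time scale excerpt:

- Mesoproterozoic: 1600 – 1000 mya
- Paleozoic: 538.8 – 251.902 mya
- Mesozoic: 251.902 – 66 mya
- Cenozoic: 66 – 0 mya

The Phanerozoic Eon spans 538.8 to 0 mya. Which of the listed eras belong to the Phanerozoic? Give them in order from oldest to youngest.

Eras with both bounds inside 538.8–0 Ma: Paleozoic (538.8–251.902), Mesozoic (251.902–66), Cenozoic (66–0).

Paleozoic, Mesozoic, Cenozoic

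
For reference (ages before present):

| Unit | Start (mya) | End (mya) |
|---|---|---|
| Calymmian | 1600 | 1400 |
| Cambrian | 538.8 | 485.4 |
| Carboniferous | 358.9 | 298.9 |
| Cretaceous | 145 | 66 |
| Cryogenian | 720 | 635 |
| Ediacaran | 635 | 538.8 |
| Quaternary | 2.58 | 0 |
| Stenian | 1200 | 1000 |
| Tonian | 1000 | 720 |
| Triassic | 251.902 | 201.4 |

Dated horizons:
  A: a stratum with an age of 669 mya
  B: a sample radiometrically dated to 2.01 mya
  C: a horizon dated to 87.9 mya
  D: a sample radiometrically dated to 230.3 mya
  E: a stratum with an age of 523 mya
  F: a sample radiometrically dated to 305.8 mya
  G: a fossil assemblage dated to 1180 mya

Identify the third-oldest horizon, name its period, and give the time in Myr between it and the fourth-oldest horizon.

E, in the Cambrian; 217.2 million years to F

Larger Ma means older, so oldest first: G 1180 > A 669 > E 523 > F 305.8 > D 230.3 > C 87.9 > B 2.01.
Counting 3 along gives E (523 Ma); the excerpt puts that inside the Cambrian, 538.8–485.4 Ma.
Next in line is F (305.8 Ma), and 523 − 305.8 = 217.2 Myr.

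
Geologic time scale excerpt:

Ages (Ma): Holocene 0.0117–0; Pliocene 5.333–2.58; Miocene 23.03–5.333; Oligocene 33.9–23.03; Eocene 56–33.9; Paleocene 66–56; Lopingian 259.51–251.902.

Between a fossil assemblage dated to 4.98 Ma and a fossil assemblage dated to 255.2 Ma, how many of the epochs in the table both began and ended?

4

255.2 Ma sits inside the Lopingian (259.51–251.902) and 4.98 Ma inside the Pliocene (5.333–2.58); neither of those is wholly between the two dates.
The listed epochs lying completely between them are Paleocene, Eocene, Oligocene, Miocene — 4 in all.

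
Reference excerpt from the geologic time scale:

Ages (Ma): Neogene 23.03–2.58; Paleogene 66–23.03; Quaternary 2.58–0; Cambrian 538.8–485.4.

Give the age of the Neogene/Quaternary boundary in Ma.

The Neogene ends and the Quaternary begins at 2.58 Ma.

2.58 Ma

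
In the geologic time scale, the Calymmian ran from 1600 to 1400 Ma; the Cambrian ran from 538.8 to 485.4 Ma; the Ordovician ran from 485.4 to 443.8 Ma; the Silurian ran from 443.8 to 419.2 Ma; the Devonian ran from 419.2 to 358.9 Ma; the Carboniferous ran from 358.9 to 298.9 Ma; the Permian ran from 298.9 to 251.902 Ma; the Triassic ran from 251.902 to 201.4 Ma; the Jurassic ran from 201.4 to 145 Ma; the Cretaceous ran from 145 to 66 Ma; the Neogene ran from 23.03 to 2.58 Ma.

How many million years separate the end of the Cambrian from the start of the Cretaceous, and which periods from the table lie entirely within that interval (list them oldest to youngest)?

End of Cambrian = 485.4 Ma; start of Cretaceous = 145 Ma.
Gap = 485.4 − 145 = 340.4 Myr.
Periods wholly inside 485.4–145 Ma: Ordovician (485.4–443.8), Silurian (443.8–419.2), Devonian (419.2–358.9), Carboniferous (358.9–298.9), Permian (298.9–251.902), Triassic (251.902–201.4), Jurassic (201.4–145).

340.4 million years; Ordovician, Silurian, Devonian, Carboniferous, Permian, Triassic, Jurassic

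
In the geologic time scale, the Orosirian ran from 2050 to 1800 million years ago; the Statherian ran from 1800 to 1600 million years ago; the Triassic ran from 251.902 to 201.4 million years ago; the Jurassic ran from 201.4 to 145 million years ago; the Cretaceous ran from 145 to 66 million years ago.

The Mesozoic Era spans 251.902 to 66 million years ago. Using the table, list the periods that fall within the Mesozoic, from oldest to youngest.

Triassic, Jurassic, Cretaceous

Periods with both bounds inside 251.902–66 Ma: Triassic (251.902–201.4), Jurassic (201.4–145), Cretaceous (145–66).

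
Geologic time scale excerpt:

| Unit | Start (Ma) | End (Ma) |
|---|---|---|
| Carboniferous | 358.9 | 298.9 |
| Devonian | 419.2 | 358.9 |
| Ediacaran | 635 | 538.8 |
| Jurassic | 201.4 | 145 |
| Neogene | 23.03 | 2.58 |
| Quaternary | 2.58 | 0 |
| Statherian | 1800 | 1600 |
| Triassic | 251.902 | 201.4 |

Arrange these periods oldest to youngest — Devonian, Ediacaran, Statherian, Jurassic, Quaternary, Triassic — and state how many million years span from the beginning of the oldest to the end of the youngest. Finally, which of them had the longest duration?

Statherian, Ediacaran, Devonian, Triassic, Jurassic, Quaternary; total span 1800 Myr; longest is Statherian

Start ages (Ma): Statherian 1800, Ediacaran 635, Devonian 419.2, Triassic 251.902, Jurassic 201.4, Quaternary 2.58.
Ordered oldest to youngest: Statherian, Ediacaran, Devonian, Triassic, Jurassic, Quaternary.
Span = 1800 − 0 = 1800 Myr.
Durations: Devonian 60.3, Jurassic 56.4, Triassic 50.502, Quaternary 2.58, Ediacaran 96.2, Statherian 200 → longest is Statherian (200 Myr).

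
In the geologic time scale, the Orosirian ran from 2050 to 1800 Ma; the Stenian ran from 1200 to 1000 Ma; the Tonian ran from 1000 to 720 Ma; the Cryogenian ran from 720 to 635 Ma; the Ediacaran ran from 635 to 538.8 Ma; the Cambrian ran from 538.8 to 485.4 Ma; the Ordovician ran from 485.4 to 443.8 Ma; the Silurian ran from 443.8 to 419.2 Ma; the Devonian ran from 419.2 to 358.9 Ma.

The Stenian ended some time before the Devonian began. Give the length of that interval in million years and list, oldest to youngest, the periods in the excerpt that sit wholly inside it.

580.8 million years; Tonian, Cryogenian, Ediacaran, Cambrian, Ordovician, Silurian

End of Stenian = 1000 Ma; start of Devonian = 419.2 Ma.
Gap = 1000 − 419.2 = 580.8 Myr.
Periods wholly inside 1000–419.2 Ma: Tonian (1000–720), Cryogenian (720–635), Ediacaran (635–538.8), Cambrian (538.8–485.4), Ordovician (485.4–443.8), Silurian (443.8–419.2).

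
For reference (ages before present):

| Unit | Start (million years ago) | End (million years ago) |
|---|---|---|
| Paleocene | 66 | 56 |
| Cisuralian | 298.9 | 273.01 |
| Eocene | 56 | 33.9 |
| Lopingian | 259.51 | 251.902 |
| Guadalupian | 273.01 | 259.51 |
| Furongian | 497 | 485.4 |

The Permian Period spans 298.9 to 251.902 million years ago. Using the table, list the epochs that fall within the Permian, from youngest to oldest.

Lopingian, Guadalupian, Cisuralian

Epochs with both bounds inside 298.9–251.902 Ma: Lopingian (259.51–251.902), Guadalupian (273.01–259.51), Cisuralian (298.9–273.01).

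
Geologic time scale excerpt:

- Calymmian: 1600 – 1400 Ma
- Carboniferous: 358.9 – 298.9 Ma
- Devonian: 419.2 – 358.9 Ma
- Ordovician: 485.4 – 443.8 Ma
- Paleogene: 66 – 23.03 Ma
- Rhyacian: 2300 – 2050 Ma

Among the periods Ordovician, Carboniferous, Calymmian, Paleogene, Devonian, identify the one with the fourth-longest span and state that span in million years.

Durations: Ordovician 41.6; Carboniferous 60; Calymmian 200; Paleogene 42.97; Devonian 60.3 Myr.
Sorted longest-first: Calymmian (200), Devonian (60.3), Carboniferous (60), Paleogene (42.97), Ordovician (41.6).
The fourth longest is Paleogene at 42.97 Myr.

Paleogene, 42.97 million years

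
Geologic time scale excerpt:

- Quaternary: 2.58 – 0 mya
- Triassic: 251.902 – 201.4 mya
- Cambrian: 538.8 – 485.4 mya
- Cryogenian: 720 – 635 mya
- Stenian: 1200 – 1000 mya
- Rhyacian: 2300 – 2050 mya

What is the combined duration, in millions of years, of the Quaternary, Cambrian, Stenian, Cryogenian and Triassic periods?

Duration is start − end for each: (2.58 − 0) + (538.8 − 485.4) + (1200 − 1000) + (720 − 635) + (251.902 − 201.4).
That is 2.58 + 53.4 + 200 + 85 + 50.502, which totals 391.482 million years.

391.482 million years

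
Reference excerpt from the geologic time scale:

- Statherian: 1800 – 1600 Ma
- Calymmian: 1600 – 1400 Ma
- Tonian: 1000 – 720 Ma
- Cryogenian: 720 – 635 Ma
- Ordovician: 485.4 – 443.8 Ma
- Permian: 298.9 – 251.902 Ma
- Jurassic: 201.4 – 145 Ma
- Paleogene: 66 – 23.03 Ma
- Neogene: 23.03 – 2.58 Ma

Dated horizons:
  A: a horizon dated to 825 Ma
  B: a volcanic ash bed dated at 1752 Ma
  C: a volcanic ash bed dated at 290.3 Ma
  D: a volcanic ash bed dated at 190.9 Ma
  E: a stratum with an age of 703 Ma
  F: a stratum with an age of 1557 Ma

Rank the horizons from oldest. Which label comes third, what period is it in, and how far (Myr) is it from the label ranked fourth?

A, in the Tonian; 122 million years to E

Sorted oldest-first by Ma: B (1752), F (1557), A (825), E (703), C (290.3), D (190.9).
The third oldest is A at 825 Ma, which lies in 1000–720 Ma: the Tonian.
The fourth oldest is E at 703 Ma; separation = |825 − 703| = 122 Myr.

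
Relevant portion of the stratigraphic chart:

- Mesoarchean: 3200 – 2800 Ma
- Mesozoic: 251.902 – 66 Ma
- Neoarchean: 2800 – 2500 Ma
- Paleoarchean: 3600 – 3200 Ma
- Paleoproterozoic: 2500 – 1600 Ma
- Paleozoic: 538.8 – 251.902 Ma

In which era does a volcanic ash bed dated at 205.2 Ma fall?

205.2 Ma lies between 251.902 and 66 Ma, so it falls in the Mesozoic.

Mesozoic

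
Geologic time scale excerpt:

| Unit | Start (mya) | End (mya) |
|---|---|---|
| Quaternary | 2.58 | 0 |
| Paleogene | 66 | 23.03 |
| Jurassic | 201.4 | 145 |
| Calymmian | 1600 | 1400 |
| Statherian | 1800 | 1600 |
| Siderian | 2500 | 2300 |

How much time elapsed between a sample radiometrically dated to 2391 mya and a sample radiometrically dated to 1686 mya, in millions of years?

2391 − 1686 = 705 million years.

705 million years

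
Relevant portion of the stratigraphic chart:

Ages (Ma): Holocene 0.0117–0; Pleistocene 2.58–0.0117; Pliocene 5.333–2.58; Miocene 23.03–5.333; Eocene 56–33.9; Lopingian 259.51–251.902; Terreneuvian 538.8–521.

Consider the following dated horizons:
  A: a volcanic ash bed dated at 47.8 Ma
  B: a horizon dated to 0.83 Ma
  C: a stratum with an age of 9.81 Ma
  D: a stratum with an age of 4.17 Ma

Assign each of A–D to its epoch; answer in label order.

A — Eocene; B — Pleistocene; C — Miocene; D — Pliocene

A: 47.8 Ma lies in 56–33.9 Ma, so Eocene.
B: 0.83 Ma lies in 2.58–0.0117 Ma, so Pleistocene.
C: 9.81 Ma lies in 23.03–5.333 Ma, so Miocene.
D: 4.17 Ma lies in 5.333–2.58 Ma, so Pliocene.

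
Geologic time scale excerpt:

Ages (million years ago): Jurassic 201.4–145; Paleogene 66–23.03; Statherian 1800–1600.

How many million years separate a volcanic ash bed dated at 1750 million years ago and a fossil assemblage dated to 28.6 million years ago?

1750 − 28.6 = 1721.4 million years.

1721.4 million years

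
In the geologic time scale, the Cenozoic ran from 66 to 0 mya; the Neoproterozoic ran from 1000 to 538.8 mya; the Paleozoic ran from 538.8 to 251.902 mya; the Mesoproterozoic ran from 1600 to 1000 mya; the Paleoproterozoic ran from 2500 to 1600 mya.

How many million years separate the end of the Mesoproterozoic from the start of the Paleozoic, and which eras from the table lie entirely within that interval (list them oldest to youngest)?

End of Mesoproterozoic = 1000 Ma; start of Paleozoic = 538.8 Ma.
Gap = 1000 − 538.8 = 461.2 Myr.
Eras wholly inside 1000–538.8 Ma: Neoproterozoic (1000–538.8).

461.2 million years; Neoproterozoic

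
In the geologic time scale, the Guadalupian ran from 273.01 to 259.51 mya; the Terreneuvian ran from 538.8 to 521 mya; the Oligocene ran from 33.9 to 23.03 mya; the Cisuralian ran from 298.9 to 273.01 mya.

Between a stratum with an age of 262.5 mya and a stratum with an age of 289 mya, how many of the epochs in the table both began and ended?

0

The older date is 289 Ma and the younger is 262.5 Ma.
No epoch both begins after 289 Ma and ends before 262.5 Ma, so the count is 0.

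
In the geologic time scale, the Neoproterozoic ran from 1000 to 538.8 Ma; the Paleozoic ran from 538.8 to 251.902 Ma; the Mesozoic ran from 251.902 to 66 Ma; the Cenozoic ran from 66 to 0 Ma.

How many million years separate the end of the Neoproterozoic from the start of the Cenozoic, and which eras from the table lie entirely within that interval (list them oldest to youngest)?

472.8 million years; Paleozoic, Mesozoic

The Neoproterozoic closes at 538.8 Ma and the Cenozoic opens at 66 Ma, so the interval is 538.8 − 66 = 472.8 Myr.
An era fits inside if it starts at or after 538.8 Ma and ends at or before 66 Ma; oldest first that gives Paleozoic, Mesozoic.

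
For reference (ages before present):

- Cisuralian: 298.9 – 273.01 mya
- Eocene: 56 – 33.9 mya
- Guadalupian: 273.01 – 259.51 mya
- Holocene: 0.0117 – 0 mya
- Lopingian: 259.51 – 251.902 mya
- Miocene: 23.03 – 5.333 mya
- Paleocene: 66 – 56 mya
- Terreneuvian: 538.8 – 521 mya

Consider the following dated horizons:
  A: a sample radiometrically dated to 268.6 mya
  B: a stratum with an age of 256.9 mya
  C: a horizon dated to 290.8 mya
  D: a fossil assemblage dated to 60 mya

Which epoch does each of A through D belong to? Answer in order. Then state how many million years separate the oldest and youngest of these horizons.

A: 268.6 Ma lies in 273.01–259.51 Ma, so Guadalupian.
B: 256.9 Ma lies in 259.51–251.902 Ma, so Lopingian.
C: 290.8 Ma lies in 298.9–273.01 Ma, so Cisuralian.
D: 60 Ma lies in 66–56 Ma, so Paleocene.
Oldest = 290.8 Ma, youngest = 60 Ma → span 230.8 Myr.

A — Guadalupian; B — Lopingian; C — Cisuralian; D — Paleocene; span 230.8 million years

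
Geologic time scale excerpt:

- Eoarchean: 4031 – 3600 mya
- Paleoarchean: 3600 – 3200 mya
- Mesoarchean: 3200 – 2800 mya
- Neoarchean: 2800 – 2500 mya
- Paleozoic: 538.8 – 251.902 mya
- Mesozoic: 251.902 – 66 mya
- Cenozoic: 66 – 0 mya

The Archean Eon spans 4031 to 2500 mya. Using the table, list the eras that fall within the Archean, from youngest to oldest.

Neoarchean, Mesoarchean, Paleoarchean, Eoarchean

Eras with both bounds inside 4031–2500 Ma: Neoarchean (2800–2500), Mesoarchean (3200–2800), Paleoarchean (3600–3200), Eoarchean (4031–3600).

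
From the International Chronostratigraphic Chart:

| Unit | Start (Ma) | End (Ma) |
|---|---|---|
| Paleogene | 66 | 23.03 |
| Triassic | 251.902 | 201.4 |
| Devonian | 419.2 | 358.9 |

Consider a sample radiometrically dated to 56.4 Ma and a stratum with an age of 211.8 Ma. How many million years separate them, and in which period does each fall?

155.4 million years apart; the first in the Paleogene, the second in the Triassic

Elapsed time: 211.8 − 56.4 = 155.4 Myr.
56.4 Ma lies within 66–23.03 Ma: Paleogene.
211.8 Ma lies within 251.902–201.4 Ma: Triassic.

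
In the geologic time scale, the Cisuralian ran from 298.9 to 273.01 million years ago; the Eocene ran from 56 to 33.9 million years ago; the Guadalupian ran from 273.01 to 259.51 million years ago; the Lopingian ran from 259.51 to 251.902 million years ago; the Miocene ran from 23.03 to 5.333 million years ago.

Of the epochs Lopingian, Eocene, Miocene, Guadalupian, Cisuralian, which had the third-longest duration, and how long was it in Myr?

Start − end for each: Lopingian 259.51 − 251.902 = 7.608; Eocene 56 − 33.9 = 22.1; Miocene 23.03 − 5.333 = 17.697; Guadalupian 273.01 − 259.51 = 13.5; Cisuralian 298.9 − 273.01 = 25.89.
Ranking these from longest: Cisuralian > Eocene > Miocene > Guadalupian > Lopingian.
Position 3 in that ranking is Miocene, which lasted 17.697 Myr.

Miocene, 17.697 million years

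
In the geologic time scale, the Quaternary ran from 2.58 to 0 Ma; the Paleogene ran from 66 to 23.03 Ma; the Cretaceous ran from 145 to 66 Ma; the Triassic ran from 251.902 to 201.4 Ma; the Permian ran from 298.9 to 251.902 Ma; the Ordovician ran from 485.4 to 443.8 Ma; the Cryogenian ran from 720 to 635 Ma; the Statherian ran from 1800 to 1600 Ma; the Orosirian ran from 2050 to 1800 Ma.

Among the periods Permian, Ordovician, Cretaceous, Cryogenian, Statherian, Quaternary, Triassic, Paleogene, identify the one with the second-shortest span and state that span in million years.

Durations: Permian 46.998; Ordovician 41.6; Cretaceous 79; Cryogenian 85; Statherian 200; Quaternary 2.58; Triassic 50.502; Paleogene 42.97 Myr.
Sorted shortest-first: Quaternary (2.58), Ordovician (41.6), Paleogene (42.97), Permian (46.998), Triassic (50.502), Cretaceous (79), Cryogenian (85), Statherian (200).
The second shortest is Ordovician at 41.6 Myr.

Ordovician, 41.6 million years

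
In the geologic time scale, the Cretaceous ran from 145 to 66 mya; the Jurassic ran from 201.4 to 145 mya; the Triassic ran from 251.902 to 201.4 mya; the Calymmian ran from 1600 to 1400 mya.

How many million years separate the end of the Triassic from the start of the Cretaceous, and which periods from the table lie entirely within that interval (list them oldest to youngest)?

56.4 million years; Jurassic

End of Triassic = 201.4 Ma; start of Cretaceous = 145 Ma.
Gap = 201.4 − 145 = 56.4 Myr.
Periods wholly inside 201.4–145 Ma: Jurassic (201.4–145).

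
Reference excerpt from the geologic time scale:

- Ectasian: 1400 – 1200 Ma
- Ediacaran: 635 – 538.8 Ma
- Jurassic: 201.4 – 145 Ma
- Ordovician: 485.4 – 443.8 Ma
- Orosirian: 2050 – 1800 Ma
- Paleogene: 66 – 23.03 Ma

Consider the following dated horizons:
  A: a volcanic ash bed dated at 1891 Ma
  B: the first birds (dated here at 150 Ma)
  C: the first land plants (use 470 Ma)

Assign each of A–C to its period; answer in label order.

Match each age against the start–end ranges in the excerpt: A = 1891 Ma → Orosirian (2050–1800); B = 150 Ma → Jurassic (201.4–145); C = 470 Ma → Ordovician (485.4–443.8).

A — Orosirian; B — Jurassic; C — Ordovician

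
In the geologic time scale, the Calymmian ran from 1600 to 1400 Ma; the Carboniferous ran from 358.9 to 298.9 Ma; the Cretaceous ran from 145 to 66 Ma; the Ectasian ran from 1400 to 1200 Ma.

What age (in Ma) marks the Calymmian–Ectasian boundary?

The Calymmian ends and the Ectasian begins at 1400 Ma.

1400 Ma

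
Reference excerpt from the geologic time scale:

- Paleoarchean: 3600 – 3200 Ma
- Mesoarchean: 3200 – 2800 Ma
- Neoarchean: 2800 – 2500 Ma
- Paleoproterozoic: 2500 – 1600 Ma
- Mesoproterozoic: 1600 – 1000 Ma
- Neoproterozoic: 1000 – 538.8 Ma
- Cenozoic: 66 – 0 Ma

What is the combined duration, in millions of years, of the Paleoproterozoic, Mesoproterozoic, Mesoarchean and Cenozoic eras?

Duration is start − end for each: (2500 − 1600) + (1600 − 1000) + (3200 − 2800) + (66 − 0).
That is 900 + 600 + 400 + 66, which totals 1966 million years.

1966 million years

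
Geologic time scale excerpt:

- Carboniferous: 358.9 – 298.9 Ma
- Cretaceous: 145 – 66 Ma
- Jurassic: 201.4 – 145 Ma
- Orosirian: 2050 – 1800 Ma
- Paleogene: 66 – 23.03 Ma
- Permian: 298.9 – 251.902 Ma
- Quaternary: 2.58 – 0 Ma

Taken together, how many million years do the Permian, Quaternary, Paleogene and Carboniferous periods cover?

Duration is start − end for each: (298.9 − 251.902) + (2.58 − 0) + (66 − 23.03) + (358.9 − 298.9).
That is 46.998 + 2.58 + 42.97 + 60, which totals 152.548 million years.

152.548 million years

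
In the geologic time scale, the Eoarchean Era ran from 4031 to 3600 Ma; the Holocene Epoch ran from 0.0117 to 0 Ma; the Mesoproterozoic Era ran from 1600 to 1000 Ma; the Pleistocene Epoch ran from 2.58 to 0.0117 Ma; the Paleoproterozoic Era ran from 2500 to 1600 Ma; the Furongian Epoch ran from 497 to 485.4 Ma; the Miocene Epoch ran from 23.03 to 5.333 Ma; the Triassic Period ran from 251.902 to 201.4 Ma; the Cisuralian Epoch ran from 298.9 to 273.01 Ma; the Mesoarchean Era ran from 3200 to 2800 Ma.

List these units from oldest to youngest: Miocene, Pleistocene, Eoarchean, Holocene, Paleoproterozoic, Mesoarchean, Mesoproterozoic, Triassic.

Eoarchean → Mesoarchean → Paleoproterozoic → Mesoproterozoic → Triassic → Miocene → Pleistocene → Holocene

Read off each span (Ma): Miocene 23.03–5.333; Pleistocene 2.58–0.0117; Eoarchean 4031–3600; Holocene 0.0117–0; Paleoproterozoic 2500–1600; Mesoarchean 3200–2800; Mesoproterozoic 1600–1000; Triassic 251.902–201.4.
Larger Ma is older, so oldest→youngest is Eoarchean, Mesoarchean, Paleoproterozoic, Mesoproterozoic, Triassic, Miocene, Pleistocene, Holocene.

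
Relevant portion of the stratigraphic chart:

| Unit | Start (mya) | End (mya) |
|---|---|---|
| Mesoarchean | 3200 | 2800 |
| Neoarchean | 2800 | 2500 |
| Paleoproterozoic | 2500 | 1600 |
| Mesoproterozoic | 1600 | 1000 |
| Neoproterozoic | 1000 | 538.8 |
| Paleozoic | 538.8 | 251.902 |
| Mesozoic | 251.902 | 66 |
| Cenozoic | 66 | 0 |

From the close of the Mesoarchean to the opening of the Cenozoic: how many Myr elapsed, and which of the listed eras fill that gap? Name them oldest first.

End of Mesoarchean = 2800 Ma; start of Cenozoic = 66 Ma.
Gap = 2800 − 66 = 2734 Myr.
Eras wholly inside 2800–66 Ma: Neoarchean (2800–2500), Paleoproterozoic (2500–1600), Mesoproterozoic (1600–1000), Neoproterozoic (1000–538.8), Paleozoic (538.8–251.902), Mesozoic (251.902–66).

2734 million years; Neoarchean, Paleoproterozoic, Mesoproterozoic, Neoproterozoic, Paleozoic, Mesozoic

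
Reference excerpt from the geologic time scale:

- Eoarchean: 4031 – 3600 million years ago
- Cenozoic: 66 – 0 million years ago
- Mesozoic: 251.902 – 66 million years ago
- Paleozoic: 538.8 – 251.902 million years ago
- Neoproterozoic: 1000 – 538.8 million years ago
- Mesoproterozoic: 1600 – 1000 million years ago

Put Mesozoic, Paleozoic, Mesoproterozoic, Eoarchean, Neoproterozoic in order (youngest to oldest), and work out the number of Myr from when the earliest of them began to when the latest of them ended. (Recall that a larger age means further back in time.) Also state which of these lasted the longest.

From the excerpt: Mesozoic 251.902–66; Paleozoic 538.8–251.902; Mesoproterozoic 1600–1000; Eoarchean 4031–3600; Neoproterozoic 1000–538.8 (Ma).
Larger Ma is earlier, so the oldest is Eoarchean and the youngest is Mesozoic; youngest to oldest: Mesozoic, Paleozoic, Neoproterozoic, Mesoproterozoic, Eoarchean.
Oldest start 4031 minus youngest end 66 gives 3965 Myr overall.
Individual lengths (start − end): Eoarchean 431; Paleozoic 286.898; Mesoproterozoic 600; Mesozoic 185.902; Neoproterozoic 461.2. The largest is Mesoproterozoic at 600 Myr.

Mesozoic, Paleozoic, Neoproterozoic, Mesoproterozoic, Eoarchean; total span 3965 Myr; longest is Mesoproterozoic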